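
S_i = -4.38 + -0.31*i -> [-4.38, -4.69, -5.0, -5.31, -5.62]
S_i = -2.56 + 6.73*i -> [-2.56, 4.17, 10.9, 17.63, 24.36]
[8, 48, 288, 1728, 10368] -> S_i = 8*6^i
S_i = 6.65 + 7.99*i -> [6.65, 14.64, 22.63, 30.62, 38.61]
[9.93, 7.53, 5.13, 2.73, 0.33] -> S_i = 9.93 + -2.40*i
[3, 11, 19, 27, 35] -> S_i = 3 + 8*i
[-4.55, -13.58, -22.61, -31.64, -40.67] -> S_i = -4.55 + -9.03*i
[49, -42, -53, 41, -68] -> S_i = Random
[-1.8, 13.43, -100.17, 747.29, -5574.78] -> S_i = -1.80*(-7.46)^i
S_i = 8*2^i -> [8, 16, 32, 64, 128]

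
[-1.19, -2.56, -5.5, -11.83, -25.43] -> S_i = -1.19*2.15^i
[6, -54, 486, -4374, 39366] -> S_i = 6*-9^i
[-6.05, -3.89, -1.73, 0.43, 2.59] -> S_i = -6.05 + 2.16*i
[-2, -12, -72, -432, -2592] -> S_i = -2*6^i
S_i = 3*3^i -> [3, 9, 27, 81, 243]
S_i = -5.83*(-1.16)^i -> [-5.83, 6.76, -7.84, 9.1, -10.56]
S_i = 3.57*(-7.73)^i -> [3.57, -27.6, 213.32, -1648.95, 12746.36]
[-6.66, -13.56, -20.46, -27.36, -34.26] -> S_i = -6.66 + -6.90*i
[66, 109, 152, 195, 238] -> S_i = 66 + 43*i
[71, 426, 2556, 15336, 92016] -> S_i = 71*6^i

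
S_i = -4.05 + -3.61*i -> [-4.05, -7.66, -11.27, -14.88, -18.49]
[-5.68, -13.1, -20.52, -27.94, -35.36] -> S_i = -5.68 + -7.42*i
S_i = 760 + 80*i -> [760, 840, 920, 1000, 1080]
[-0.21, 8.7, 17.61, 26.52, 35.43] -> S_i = -0.21 + 8.91*i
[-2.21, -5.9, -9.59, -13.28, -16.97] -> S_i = -2.21 + -3.69*i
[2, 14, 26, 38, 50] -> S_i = 2 + 12*i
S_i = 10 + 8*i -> [10, 18, 26, 34, 42]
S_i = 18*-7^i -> [18, -126, 882, -6174, 43218]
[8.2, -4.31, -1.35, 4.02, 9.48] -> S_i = Random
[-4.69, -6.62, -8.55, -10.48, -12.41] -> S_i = -4.69 + -1.93*i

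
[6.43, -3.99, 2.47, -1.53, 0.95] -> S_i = 6.43*(-0.62)^i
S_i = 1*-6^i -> [1, -6, 36, -216, 1296]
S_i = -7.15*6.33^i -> [-7.15, -45.26, -286.49, -1813.5, -11479.44]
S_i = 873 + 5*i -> [873, 878, 883, 888, 893]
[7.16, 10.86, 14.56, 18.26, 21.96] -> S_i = 7.16 + 3.70*i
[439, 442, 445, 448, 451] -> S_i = 439 + 3*i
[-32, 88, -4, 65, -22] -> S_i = Random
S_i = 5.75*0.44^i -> [5.75, 2.53, 1.11, 0.49, 0.22]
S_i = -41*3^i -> [-41, -123, -369, -1107, -3321]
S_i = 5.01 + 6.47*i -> [5.01, 11.48, 17.95, 24.42, 30.89]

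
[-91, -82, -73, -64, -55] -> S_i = -91 + 9*i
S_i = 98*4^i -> [98, 392, 1568, 6272, 25088]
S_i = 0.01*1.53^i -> [0.01, 0.02, 0.02, 0.04, 0.05]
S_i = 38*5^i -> [38, 190, 950, 4750, 23750]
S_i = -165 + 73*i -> [-165, -92, -19, 54, 127]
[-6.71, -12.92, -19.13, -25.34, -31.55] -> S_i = -6.71 + -6.21*i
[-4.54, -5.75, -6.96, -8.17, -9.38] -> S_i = -4.54 + -1.21*i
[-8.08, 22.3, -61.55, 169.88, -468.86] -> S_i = -8.08*(-2.76)^i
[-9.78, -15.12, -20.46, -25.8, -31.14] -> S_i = -9.78 + -5.34*i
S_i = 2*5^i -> [2, 10, 50, 250, 1250]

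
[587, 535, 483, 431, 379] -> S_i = 587 + -52*i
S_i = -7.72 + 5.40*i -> [-7.72, -2.32, 3.08, 8.48, 13.88]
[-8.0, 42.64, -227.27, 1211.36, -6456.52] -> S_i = -8.00*(-5.33)^i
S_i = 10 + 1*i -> [10, 11, 12, 13, 14]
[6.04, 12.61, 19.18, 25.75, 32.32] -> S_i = 6.04 + 6.57*i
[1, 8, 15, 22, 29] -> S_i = 1 + 7*i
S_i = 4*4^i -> [4, 16, 64, 256, 1024]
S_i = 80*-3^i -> [80, -240, 720, -2160, 6480]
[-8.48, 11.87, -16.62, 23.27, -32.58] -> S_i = -8.48*(-1.40)^i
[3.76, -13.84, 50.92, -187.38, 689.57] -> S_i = 3.76*(-3.68)^i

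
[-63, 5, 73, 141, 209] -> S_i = -63 + 68*i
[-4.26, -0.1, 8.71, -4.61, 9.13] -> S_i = Random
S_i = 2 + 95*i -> [2, 97, 192, 287, 382]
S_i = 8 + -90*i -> [8, -82, -172, -262, -352]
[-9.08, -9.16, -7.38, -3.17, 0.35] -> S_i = Random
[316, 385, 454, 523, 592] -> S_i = 316 + 69*i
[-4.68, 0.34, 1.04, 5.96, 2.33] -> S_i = Random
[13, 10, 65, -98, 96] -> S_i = Random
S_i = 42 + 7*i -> [42, 49, 56, 63, 70]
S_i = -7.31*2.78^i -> [-7.31, -20.32, -56.49, -157.05, -436.61]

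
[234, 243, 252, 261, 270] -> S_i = 234 + 9*i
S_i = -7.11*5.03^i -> [-7.11, -35.76, -179.89, -904.84, -4551.36]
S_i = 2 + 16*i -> [2, 18, 34, 50, 66]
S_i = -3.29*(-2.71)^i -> [-3.29, 8.92, -24.16, 65.48, -177.45]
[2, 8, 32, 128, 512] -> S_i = 2*4^i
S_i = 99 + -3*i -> [99, 96, 93, 90, 87]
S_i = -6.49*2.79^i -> [-6.49, -18.11, -50.52, -140.95, -393.24]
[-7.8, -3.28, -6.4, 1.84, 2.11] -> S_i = Random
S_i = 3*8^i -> [3, 24, 192, 1536, 12288]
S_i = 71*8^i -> [71, 568, 4544, 36352, 290816]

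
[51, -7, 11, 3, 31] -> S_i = Random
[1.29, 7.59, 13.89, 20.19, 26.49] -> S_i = 1.29 + 6.30*i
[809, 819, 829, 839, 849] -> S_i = 809 + 10*i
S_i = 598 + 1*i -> [598, 599, 600, 601, 602]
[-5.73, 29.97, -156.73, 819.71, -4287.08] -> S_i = -5.73*(-5.23)^i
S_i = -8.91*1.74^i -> [-8.91, -15.5, -26.98, -46.94, -81.67]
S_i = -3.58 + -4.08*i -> [-3.58, -7.66, -11.74, -15.82, -19.9]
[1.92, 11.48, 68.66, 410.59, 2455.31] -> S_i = 1.92*5.98^i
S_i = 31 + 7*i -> [31, 38, 45, 52, 59]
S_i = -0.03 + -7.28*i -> [-0.03, -7.31, -14.59, -21.87, -29.15]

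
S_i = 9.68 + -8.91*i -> [9.68, 0.77, -8.14, -17.05, -25.96]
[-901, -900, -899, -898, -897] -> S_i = -901 + 1*i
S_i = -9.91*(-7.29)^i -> [-9.91, 72.24, -526.66, 3839.34, -27988.77]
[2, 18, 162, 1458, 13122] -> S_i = 2*9^i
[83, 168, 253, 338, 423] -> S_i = 83 + 85*i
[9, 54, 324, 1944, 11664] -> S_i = 9*6^i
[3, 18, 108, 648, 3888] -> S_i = 3*6^i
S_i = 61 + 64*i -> [61, 125, 189, 253, 317]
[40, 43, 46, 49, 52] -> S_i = 40 + 3*i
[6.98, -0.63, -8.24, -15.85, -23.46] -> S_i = 6.98 + -7.61*i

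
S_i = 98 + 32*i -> [98, 130, 162, 194, 226]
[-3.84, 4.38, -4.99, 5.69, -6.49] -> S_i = -3.84*(-1.14)^i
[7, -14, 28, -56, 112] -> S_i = 7*-2^i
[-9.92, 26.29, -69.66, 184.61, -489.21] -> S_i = -9.92*(-2.65)^i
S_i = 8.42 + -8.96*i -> [8.42, -0.54, -9.5, -18.46, -27.42]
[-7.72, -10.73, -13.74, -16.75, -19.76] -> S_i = -7.72 + -3.01*i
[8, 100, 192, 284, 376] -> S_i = 8 + 92*i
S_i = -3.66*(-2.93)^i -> [-3.66, 10.72, -31.42, 92.06, -269.74]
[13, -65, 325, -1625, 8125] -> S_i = 13*-5^i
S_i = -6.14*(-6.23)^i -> [-6.14, 38.25, -238.31, 1484.68, -9249.55]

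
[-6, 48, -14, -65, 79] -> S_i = Random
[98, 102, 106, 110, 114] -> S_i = 98 + 4*i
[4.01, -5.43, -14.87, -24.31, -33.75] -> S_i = 4.01 + -9.44*i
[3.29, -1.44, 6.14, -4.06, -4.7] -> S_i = Random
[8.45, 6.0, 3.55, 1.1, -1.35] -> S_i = 8.45 + -2.45*i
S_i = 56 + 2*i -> [56, 58, 60, 62, 64]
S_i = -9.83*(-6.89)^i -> [-9.83, 67.73, -466.65, 3215.22, -22152.89]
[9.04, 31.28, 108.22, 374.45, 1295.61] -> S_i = 9.04*3.46^i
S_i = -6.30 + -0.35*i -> [-6.3, -6.65, -7.0, -7.35, -7.7]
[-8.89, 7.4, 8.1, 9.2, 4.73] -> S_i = Random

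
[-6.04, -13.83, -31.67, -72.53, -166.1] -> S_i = -6.04*2.29^i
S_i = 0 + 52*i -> [0, 52, 104, 156, 208]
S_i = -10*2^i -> [-10, -20, -40, -80, -160]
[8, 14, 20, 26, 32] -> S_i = 8 + 6*i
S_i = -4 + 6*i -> [-4, 2, 8, 14, 20]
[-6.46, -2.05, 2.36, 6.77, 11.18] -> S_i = -6.46 + 4.41*i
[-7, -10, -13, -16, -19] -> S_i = -7 + -3*i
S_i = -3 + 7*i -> [-3, 4, 11, 18, 25]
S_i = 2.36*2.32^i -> [2.36, 5.48, 12.7, 29.47, 68.37]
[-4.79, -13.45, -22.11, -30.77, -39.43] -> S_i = -4.79 + -8.66*i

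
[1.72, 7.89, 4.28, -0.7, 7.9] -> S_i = Random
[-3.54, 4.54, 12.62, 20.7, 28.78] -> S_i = -3.54 + 8.08*i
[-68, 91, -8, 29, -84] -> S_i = Random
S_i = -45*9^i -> [-45, -405, -3645, -32805, -295245]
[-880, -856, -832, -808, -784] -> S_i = -880 + 24*i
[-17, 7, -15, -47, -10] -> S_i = Random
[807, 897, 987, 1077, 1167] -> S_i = 807 + 90*i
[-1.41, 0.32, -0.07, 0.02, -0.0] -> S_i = -1.41*(-0.23)^i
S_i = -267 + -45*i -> [-267, -312, -357, -402, -447]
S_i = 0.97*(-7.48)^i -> [0.97, -7.26, 54.27, -405.95, 3036.53]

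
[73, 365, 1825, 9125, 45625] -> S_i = 73*5^i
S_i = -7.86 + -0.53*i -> [-7.86, -8.39, -8.92, -9.45, -9.98]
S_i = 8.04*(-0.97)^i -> [8.04, -7.8, 7.56, -7.34, 7.12]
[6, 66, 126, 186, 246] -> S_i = 6 + 60*i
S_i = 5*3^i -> [5, 15, 45, 135, 405]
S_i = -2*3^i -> [-2, -6, -18, -54, -162]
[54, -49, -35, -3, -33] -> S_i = Random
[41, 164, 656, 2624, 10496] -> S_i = 41*4^i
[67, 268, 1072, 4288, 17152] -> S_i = 67*4^i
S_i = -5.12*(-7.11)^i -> [-5.12, 36.4, -258.83, 1840.26, -13084.24]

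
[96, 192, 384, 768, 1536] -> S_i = 96*2^i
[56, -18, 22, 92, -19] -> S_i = Random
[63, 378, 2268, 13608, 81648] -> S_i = 63*6^i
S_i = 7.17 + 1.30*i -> [7.17, 8.47, 9.77, 11.07, 12.37]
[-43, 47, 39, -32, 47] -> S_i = Random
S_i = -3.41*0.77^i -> [-3.41, -2.63, -2.02, -1.56, -1.2]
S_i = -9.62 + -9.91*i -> [-9.62, -19.53, -29.44, -39.35, -49.26]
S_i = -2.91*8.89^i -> [-2.91, -25.87, -229.98, -2044.55, -18176.07]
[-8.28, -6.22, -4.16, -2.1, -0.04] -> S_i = -8.28 + 2.06*i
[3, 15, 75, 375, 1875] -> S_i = 3*5^i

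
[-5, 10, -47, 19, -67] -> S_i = Random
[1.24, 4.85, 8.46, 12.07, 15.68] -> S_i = 1.24 + 3.61*i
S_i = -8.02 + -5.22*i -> [-8.02, -13.24, -18.46, -23.68, -28.9]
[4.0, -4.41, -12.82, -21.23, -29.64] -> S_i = 4.00 + -8.41*i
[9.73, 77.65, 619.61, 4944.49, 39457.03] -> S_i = 9.73*7.98^i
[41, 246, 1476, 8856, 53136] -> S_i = 41*6^i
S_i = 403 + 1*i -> [403, 404, 405, 406, 407]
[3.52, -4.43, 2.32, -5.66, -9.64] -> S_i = Random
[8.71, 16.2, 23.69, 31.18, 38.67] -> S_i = 8.71 + 7.49*i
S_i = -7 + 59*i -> [-7, 52, 111, 170, 229]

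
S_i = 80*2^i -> [80, 160, 320, 640, 1280]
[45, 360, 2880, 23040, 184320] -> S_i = 45*8^i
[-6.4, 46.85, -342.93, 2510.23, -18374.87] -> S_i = -6.40*(-7.32)^i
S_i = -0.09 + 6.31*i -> [-0.09, 6.22, 12.53, 18.84, 25.15]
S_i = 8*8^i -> [8, 64, 512, 4096, 32768]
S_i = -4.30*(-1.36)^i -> [-4.3, 5.85, -7.95, 10.82, -14.71]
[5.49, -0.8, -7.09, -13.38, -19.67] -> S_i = 5.49 + -6.29*i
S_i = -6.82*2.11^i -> [-6.82, -14.39, -30.36, -64.07, -135.18]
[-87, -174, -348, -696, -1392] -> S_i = -87*2^i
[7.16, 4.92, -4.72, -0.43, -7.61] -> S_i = Random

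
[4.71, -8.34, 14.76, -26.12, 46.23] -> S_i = 4.71*(-1.77)^i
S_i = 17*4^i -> [17, 68, 272, 1088, 4352]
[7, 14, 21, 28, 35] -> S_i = 7 + 7*i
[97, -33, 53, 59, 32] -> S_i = Random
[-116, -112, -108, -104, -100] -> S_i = -116 + 4*i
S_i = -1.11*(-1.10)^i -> [-1.11, 1.22, -1.34, 1.48, -1.63]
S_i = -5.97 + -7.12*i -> [-5.97, -13.09, -20.21, -27.33, -34.45]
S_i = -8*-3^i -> [-8, 24, -72, 216, -648]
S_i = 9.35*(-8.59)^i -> [9.35, -80.32, 689.92, -5926.4, 50907.79]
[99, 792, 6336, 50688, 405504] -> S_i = 99*8^i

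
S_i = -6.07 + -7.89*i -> [-6.07, -13.96, -21.85, -29.74, -37.63]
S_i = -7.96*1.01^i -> [-7.96, -8.04, -8.12, -8.2, -8.28]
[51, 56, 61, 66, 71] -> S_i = 51 + 5*i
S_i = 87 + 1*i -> [87, 88, 89, 90, 91]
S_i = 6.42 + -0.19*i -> [6.42, 6.23, 6.04, 5.85, 5.66]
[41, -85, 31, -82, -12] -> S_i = Random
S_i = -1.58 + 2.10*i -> [-1.58, 0.52, 2.62, 4.72, 6.82]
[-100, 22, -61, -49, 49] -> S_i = Random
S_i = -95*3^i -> [-95, -285, -855, -2565, -7695]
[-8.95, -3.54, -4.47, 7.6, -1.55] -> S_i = Random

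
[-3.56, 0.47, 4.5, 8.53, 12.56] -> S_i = -3.56 + 4.03*i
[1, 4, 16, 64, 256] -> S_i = 1*4^i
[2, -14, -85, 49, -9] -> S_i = Random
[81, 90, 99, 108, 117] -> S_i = 81 + 9*i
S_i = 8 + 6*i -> [8, 14, 20, 26, 32]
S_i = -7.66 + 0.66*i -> [-7.66, -7.0, -6.34, -5.68, -5.02]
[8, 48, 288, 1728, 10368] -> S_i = 8*6^i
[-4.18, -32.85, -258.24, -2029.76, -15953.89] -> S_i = -4.18*7.86^i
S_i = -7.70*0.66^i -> [-7.7, -5.08, -3.35, -2.21, -1.46]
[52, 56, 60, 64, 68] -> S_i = 52 + 4*i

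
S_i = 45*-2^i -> [45, -90, 180, -360, 720]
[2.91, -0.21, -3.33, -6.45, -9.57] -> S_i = 2.91 + -3.12*i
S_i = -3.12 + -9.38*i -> [-3.12, -12.5, -21.88, -31.26, -40.64]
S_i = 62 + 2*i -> [62, 64, 66, 68, 70]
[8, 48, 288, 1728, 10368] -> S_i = 8*6^i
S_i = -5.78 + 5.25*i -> [-5.78, -0.53, 4.72, 9.97, 15.22]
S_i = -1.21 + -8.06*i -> [-1.21, -9.27, -17.33, -25.39, -33.45]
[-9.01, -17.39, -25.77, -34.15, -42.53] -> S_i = -9.01 + -8.38*i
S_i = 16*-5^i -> [16, -80, 400, -2000, 10000]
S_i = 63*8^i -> [63, 504, 4032, 32256, 258048]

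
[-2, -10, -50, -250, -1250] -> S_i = -2*5^i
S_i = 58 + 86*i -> [58, 144, 230, 316, 402]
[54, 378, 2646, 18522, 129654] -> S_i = 54*7^i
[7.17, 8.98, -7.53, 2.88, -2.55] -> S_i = Random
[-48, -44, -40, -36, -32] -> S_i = -48 + 4*i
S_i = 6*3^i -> [6, 18, 54, 162, 486]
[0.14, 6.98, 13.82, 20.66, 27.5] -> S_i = 0.14 + 6.84*i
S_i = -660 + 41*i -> [-660, -619, -578, -537, -496]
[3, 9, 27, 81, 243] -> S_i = 3*3^i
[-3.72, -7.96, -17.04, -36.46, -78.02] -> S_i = -3.72*2.14^i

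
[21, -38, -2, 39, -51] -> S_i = Random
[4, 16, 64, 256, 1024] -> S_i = 4*4^i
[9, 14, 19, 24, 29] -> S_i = 9 + 5*i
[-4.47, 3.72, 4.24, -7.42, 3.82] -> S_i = Random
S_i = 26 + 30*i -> [26, 56, 86, 116, 146]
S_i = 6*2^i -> [6, 12, 24, 48, 96]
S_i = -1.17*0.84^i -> [-1.17, -0.98, -0.83, -0.69, -0.58]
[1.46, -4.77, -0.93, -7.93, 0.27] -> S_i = Random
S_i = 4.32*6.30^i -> [4.32, 27.22, 171.46, 1080.2, 6805.28]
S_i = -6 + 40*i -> [-6, 34, 74, 114, 154]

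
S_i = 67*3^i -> [67, 201, 603, 1809, 5427]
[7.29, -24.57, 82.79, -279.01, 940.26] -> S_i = 7.29*(-3.37)^i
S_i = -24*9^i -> [-24, -216, -1944, -17496, -157464]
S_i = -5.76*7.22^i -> [-5.76, -41.59, -300.26, -2167.87, -15652.05]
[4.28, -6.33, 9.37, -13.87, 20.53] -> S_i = 4.28*(-1.48)^i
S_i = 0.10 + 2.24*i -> [0.1, 2.34, 4.58, 6.82, 9.06]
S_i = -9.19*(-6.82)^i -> [-9.19, 62.68, -427.45, 2915.2, -19881.68]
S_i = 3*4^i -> [3, 12, 48, 192, 768]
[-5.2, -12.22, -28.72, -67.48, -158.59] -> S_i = -5.20*2.35^i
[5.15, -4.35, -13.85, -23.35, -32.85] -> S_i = 5.15 + -9.50*i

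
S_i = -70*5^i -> [-70, -350, -1750, -8750, -43750]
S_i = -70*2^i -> [-70, -140, -280, -560, -1120]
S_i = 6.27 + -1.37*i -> [6.27, 4.9, 3.53, 2.16, 0.79]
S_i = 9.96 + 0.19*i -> [9.96, 10.15, 10.34, 10.53, 10.72]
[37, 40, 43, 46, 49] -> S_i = 37 + 3*i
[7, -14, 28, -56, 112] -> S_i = 7*-2^i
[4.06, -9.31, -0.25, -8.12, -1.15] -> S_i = Random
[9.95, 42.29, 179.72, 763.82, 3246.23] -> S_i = 9.95*4.25^i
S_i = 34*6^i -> [34, 204, 1224, 7344, 44064]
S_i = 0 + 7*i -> [0, 7, 14, 21, 28]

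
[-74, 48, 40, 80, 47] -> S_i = Random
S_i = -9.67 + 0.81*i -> [-9.67, -8.86, -8.05, -7.24, -6.43]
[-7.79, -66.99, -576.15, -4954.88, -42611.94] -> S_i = -7.79*8.60^i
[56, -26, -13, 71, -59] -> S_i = Random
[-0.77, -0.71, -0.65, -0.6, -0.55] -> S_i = -0.77*0.92^i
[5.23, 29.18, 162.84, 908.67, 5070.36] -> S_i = 5.23*5.58^i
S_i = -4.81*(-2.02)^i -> [-4.81, 9.72, -19.63, 39.65, -80.08]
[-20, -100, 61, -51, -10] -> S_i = Random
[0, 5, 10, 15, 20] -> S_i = 0 + 5*i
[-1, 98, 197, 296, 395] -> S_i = -1 + 99*i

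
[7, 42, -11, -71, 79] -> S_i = Random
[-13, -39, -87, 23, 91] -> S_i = Random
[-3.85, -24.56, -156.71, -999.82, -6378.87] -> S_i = -3.85*6.38^i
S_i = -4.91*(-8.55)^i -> [-4.91, 41.98, -358.93, 3068.88, -26238.92]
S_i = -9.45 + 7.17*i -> [-9.45, -2.28, 4.89, 12.06, 19.23]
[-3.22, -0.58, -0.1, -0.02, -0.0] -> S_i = -3.22*0.18^i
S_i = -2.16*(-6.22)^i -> [-2.16, 13.44, -83.57, 519.79, -3233.07]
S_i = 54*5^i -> [54, 270, 1350, 6750, 33750]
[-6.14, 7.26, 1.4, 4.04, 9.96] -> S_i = Random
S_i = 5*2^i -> [5, 10, 20, 40, 80]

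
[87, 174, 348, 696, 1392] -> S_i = 87*2^i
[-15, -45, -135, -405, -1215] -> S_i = -15*3^i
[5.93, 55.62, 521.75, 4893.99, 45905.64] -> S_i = 5.93*9.38^i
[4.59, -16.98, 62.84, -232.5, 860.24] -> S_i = 4.59*(-3.70)^i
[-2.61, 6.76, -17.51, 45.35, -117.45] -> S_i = -2.61*(-2.59)^i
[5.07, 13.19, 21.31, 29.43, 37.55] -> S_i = 5.07 + 8.12*i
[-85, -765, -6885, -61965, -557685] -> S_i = -85*9^i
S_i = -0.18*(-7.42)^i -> [-0.18, 1.34, -9.91, 73.53, -545.62]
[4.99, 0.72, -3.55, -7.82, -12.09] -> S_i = 4.99 + -4.27*i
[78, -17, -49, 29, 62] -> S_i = Random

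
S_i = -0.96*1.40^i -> [-0.96, -1.34, -1.88, -2.63, -3.69]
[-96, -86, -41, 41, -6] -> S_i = Random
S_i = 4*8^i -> [4, 32, 256, 2048, 16384]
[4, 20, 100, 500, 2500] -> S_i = 4*5^i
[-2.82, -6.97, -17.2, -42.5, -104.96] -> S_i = -2.82*2.47^i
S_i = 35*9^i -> [35, 315, 2835, 25515, 229635]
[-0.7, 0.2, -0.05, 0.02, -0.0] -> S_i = -0.70*(-0.28)^i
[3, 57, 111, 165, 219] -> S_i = 3 + 54*i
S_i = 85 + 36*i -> [85, 121, 157, 193, 229]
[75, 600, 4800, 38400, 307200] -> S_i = 75*8^i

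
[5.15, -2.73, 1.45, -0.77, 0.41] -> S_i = 5.15*(-0.53)^i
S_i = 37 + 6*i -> [37, 43, 49, 55, 61]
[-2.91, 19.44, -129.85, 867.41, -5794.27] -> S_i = -2.91*(-6.68)^i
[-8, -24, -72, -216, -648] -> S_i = -8*3^i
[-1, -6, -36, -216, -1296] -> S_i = -1*6^i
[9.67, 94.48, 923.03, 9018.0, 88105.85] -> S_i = 9.67*9.77^i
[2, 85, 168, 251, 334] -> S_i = 2 + 83*i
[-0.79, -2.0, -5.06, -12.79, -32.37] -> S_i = -0.79*2.53^i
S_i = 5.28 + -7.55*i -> [5.28, -2.27, -9.82, -17.37, -24.92]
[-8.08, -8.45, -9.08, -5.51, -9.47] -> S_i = Random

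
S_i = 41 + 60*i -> [41, 101, 161, 221, 281]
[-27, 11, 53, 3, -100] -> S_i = Random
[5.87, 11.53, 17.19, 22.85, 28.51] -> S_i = 5.87 + 5.66*i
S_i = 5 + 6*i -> [5, 11, 17, 23, 29]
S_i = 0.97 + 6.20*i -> [0.97, 7.17, 13.37, 19.57, 25.77]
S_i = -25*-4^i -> [-25, 100, -400, 1600, -6400]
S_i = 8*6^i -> [8, 48, 288, 1728, 10368]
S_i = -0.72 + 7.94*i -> [-0.72, 7.22, 15.16, 23.1, 31.04]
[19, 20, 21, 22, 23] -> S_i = 19 + 1*i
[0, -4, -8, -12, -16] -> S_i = 0 + -4*i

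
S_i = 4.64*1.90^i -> [4.64, 8.82, 16.75, 31.83, 60.47]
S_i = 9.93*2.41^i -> [9.93, 23.93, 57.67, 139.0, 334.98]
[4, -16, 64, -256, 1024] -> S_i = 4*-4^i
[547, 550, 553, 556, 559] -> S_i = 547 + 3*i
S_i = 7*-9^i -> [7, -63, 567, -5103, 45927]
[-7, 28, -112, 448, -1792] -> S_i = -7*-4^i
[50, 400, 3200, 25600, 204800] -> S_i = 50*8^i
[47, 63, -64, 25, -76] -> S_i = Random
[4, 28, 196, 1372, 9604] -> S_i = 4*7^i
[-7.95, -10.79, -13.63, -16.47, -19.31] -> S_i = -7.95 + -2.84*i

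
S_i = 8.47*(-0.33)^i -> [8.47, -2.8, 0.92, -0.3, 0.1]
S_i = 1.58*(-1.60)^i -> [1.58, -2.53, 4.04, -6.47, 10.35]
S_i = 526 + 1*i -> [526, 527, 528, 529, 530]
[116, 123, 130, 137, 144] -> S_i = 116 + 7*i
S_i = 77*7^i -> [77, 539, 3773, 26411, 184877]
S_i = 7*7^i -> [7, 49, 343, 2401, 16807]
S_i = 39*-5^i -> [39, -195, 975, -4875, 24375]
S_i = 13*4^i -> [13, 52, 208, 832, 3328]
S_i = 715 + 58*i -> [715, 773, 831, 889, 947]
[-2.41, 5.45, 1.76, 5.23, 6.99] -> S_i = Random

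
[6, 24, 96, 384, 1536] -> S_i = 6*4^i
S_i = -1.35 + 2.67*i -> [-1.35, 1.32, 3.99, 6.66, 9.33]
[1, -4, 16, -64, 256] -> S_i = 1*-4^i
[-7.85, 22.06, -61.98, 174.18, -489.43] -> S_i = -7.85*(-2.81)^i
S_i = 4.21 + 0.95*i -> [4.21, 5.16, 6.11, 7.06, 8.01]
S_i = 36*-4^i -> [36, -144, 576, -2304, 9216]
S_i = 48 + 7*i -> [48, 55, 62, 69, 76]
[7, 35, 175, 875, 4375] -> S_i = 7*5^i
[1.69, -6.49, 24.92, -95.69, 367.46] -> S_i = 1.69*(-3.84)^i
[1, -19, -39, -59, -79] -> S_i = 1 + -20*i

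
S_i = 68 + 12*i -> [68, 80, 92, 104, 116]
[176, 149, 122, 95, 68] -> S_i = 176 + -27*i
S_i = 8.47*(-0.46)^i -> [8.47, -3.9, 1.79, -0.82, 0.38]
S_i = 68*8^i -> [68, 544, 4352, 34816, 278528]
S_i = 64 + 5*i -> [64, 69, 74, 79, 84]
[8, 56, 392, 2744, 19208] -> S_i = 8*7^i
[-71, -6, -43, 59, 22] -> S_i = Random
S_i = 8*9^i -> [8, 72, 648, 5832, 52488]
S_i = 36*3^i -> [36, 108, 324, 972, 2916]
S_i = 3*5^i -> [3, 15, 75, 375, 1875]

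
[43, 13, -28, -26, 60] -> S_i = Random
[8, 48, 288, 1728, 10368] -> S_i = 8*6^i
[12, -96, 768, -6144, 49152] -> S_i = 12*-8^i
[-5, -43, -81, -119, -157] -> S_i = -5 + -38*i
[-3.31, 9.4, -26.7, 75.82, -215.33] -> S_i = -3.31*(-2.84)^i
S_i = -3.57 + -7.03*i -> [-3.57, -10.6, -17.63, -24.66, -31.69]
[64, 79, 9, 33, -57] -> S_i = Random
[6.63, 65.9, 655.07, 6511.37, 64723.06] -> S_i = 6.63*9.94^i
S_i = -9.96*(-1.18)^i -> [-9.96, 11.75, -13.87, 16.36, -19.31]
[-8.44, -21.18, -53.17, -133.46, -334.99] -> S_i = -8.44*2.51^i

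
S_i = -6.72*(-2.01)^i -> [-6.72, 13.51, -27.15, 54.57, -109.69]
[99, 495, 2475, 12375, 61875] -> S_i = 99*5^i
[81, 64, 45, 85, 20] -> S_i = Random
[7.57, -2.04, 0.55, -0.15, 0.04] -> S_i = 7.57*(-0.27)^i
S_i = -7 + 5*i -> [-7, -2, 3, 8, 13]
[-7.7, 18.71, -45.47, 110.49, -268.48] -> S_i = -7.70*(-2.43)^i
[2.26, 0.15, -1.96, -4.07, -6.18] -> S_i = 2.26 + -2.11*i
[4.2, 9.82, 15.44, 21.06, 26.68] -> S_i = 4.20 + 5.62*i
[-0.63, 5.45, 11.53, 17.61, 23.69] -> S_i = -0.63 + 6.08*i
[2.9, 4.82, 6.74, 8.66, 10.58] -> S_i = 2.90 + 1.92*i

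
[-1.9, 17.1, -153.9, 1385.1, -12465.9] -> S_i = -1.90*(-9.00)^i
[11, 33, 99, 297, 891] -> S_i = 11*3^i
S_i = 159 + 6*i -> [159, 165, 171, 177, 183]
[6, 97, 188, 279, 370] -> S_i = 6 + 91*i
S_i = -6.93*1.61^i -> [-6.93, -11.16, -17.96, -28.92, -46.56]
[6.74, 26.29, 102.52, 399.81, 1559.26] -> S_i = 6.74*3.90^i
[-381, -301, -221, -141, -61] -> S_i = -381 + 80*i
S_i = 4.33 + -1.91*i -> [4.33, 2.42, 0.51, -1.4, -3.31]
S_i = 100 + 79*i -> [100, 179, 258, 337, 416]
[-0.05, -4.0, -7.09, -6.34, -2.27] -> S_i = Random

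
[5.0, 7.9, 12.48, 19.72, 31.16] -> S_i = 5.00*1.58^i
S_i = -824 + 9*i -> [-824, -815, -806, -797, -788]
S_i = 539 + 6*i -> [539, 545, 551, 557, 563]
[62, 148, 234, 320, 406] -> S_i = 62 + 86*i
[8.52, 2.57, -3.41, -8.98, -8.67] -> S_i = Random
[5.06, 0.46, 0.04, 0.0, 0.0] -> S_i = 5.06*0.09^i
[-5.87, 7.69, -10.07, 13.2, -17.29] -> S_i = -5.87*(-1.31)^i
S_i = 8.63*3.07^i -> [8.63, 26.49, 81.34, 249.7, 766.59]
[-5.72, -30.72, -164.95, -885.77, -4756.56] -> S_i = -5.72*5.37^i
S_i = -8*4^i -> [-8, -32, -128, -512, -2048]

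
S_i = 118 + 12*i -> [118, 130, 142, 154, 166]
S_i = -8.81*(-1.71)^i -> [-8.81, 15.07, -25.76, 44.05, -75.33]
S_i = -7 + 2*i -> [-7, -5, -3, -1, 1]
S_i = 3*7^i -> [3, 21, 147, 1029, 7203]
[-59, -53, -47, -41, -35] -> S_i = -59 + 6*i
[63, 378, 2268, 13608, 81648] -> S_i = 63*6^i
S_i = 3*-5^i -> [3, -15, 75, -375, 1875]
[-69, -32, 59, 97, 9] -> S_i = Random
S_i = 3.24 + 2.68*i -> [3.24, 5.92, 8.6, 11.28, 13.96]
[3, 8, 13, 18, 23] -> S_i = 3 + 5*i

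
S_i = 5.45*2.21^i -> [5.45, 12.04, 26.62, 58.83, 130.01]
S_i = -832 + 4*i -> [-832, -828, -824, -820, -816]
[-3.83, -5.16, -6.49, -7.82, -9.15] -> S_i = -3.83 + -1.33*i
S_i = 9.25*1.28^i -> [9.25, 11.84, 15.16, 19.4, 24.83]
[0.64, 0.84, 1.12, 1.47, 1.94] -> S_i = 0.64*1.32^i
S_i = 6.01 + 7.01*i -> [6.01, 13.02, 20.03, 27.04, 34.05]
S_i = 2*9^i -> [2, 18, 162, 1458, 13122]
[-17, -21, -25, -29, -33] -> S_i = -17 + -4*i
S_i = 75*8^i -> [75, 600, 4800, 38400, 307200]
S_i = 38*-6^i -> [38, -228, 1368, -8208, 49248]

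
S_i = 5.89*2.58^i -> [5.89, 15.2, 39.21, 101.15, 260.97]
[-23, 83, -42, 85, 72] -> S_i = Random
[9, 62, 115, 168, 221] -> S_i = 9 + 53*i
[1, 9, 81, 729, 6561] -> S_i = 1*9^i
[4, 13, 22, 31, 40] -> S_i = 4 + 9*i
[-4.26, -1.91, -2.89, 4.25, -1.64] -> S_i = Random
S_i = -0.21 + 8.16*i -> [-0.21, 7.95, 16.11, 24.27, 32.43]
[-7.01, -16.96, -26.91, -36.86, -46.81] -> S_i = -7.01 + -9.95*i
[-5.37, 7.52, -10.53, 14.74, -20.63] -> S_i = -5.37*(-1.40)^i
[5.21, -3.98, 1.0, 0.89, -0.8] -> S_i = Random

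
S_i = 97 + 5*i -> [97, 102, 107, 112, 117]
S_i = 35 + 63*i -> [35, 98, 161, 224, 287]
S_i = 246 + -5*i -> [246, 241, 236, 231, 226]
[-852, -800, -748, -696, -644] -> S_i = -852 + 52*i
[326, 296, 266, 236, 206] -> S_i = 326 + -30*i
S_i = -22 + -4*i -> [-22, -26, -30, -34, -38]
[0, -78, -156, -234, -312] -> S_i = 0 + -78*i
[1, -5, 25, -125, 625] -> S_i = 1*-5^i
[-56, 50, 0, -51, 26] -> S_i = Random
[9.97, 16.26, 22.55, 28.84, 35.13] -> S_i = 9.97 + 6.29*i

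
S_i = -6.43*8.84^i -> [-6.43, -56.84, -502.48, -4441.89, -39266.3]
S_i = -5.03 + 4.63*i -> [-5.03, -0.4, 4.23, 8.86, 13.49]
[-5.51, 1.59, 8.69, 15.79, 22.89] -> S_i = -5.51 + 7.10*i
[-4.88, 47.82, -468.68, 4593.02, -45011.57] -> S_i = -4.88*(-9.80)^i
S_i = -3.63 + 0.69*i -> [-3.63, -2.94, -2.25, -1.56, -0.87]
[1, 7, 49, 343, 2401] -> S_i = 1*7^i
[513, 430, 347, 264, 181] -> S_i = 513 + -83*i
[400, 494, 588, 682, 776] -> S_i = 400 + 94*i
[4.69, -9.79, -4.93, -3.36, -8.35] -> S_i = Random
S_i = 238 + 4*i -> [238, 242, 246, 250, 254]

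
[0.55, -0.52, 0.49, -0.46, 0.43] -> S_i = 0.55*(-0.94)^i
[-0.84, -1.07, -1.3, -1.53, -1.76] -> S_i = -0.84 + -0.23*i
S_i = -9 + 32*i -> [-9, 23, 55, 87, 119]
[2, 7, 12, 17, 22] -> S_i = 2 + 5*i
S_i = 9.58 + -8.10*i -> [9.58, 1.48, -6.62, -14.72, -22.82]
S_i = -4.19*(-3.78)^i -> [-4.19, 15.84, -59.87, 226.3, -855.42]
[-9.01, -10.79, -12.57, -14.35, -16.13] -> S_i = -9.01 + -1.78*i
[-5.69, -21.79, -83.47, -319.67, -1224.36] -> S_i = -5.69*3.83^i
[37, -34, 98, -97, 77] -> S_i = Random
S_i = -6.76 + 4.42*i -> [-6.76, -2.34, 2.08, 6.5, 10.92]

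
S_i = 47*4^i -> [47, 188, 752, 3008, 12032]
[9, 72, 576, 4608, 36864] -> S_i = 9*8^i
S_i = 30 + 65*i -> [30, 95, 160, 225, 290]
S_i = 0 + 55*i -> [0, 55, 110, 165, 220]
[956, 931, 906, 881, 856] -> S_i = 956 + -25*i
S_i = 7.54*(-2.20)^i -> [7.54, -16.59, 36.49, -80.29, 176.63]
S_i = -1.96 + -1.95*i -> [-1.96, -3.91, -5.86, -7.81, -9.76]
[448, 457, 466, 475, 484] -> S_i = 448 + 9*i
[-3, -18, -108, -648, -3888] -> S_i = -3*6^i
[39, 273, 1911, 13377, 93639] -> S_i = 39*7^i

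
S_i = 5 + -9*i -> [5, -4, -13, -22, -31]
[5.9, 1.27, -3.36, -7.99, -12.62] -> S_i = 5.90 + -4.63*i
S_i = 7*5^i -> [7, 35, 175, 875, 4375]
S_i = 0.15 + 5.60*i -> [0.15, 5.75, 11.35, 16.95, 22.55]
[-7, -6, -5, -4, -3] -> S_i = -7 + 1*i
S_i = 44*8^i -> [44, 352, 2816, 22528, 180224]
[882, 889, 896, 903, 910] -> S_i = 882 + 7*i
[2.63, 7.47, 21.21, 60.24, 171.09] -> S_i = 2.63*2.84^i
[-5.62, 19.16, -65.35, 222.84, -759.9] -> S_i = -5.62*(-3.41)^i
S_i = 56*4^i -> [56, 224, 896, 3584, 14336]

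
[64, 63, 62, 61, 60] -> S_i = 64 + -1*i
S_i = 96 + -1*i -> [96, 95, 94, 93, 92]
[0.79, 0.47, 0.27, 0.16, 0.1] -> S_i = 0.79*0.59^i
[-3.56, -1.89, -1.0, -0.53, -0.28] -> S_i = -3.56*0.53^i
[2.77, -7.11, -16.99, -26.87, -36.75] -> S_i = 2.77 + -9.88*i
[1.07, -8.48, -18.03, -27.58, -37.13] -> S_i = 1.07 + -9.55*i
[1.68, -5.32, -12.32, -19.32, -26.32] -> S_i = 1.68 + -7.00*i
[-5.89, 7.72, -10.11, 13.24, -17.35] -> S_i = -5.89*(-1.31)^i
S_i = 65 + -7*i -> [65, 58, 51, 44, 37]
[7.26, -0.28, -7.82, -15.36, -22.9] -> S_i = 7.26 + -7.54*i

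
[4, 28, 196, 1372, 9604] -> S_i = 4*7^i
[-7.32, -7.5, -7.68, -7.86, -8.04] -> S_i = -7.32 + -0.18*i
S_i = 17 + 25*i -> [17, 42, 67, 92, 117]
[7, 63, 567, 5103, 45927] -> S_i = 7*9^i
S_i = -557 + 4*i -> [-557, -553, -549, -545, -541]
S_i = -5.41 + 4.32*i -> [-5.41, -1.09, 3.23, 7.55, 11.87]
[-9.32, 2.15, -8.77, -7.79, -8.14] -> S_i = Random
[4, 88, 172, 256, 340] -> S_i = 4 + 84*i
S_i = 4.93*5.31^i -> [4.93, 26.18, 139.01, 738.13, 3919.45]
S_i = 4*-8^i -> [4, -32, 256, -2048, 16384]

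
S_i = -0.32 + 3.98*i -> [-0.32, 3.66, 7.64, 11.62, 15.6]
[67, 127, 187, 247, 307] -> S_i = 67 + 60*i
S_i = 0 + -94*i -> [0, -94, -188, -282, -376]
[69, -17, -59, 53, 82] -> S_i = Random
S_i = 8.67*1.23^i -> [8.67, 10.66, 13.12, 16.13, 19.84]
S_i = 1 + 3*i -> [1, 4, 7, 10, 13]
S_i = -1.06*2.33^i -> [-1.06, -2.47, -5.75, -13.41, -31.24]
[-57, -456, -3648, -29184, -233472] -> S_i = -57*8^i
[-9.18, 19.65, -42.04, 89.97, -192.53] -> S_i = -9.18*(-2.14)^i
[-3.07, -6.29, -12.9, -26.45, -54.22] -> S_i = -3.07*2.05^i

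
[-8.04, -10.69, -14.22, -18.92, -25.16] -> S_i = -8.04*1.33^i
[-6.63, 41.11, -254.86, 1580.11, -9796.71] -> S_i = -6.63*(-6.20)^i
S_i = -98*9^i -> [-98, -882, -7938, -71442, -642978]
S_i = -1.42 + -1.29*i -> [-1.42, -2.71, -4.0, -5.29, -6.58]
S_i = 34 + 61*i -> [34, 95, 156, 217, 278]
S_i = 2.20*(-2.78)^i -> [2.2, -6.12, 17.0, -47.27, 131.4]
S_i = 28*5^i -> [28, 140, 700, 3500, 17500]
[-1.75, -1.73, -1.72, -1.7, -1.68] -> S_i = -1.75*0.99^i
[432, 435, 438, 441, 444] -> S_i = 432 + 3*i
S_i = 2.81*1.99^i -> [2.81, 5.59, 11.13, 22.14, 44.07]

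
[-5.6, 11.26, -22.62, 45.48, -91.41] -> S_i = -5.60*(-2.01)^i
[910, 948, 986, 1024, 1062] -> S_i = 910 + 38*i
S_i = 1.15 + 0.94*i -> [1.15, 2.09, 3.03, 3.97, 4.91]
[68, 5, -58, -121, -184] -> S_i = 68 + -63*i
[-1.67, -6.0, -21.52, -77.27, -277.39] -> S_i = -1.67*3.59^i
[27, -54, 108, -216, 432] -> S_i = 27*-2^i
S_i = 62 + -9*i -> [62, 53, 44, 35, 26]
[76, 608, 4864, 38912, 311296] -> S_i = 76*8^i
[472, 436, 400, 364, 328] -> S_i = 472 + -36*i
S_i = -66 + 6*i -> [-66, -60, -54, -48, -42]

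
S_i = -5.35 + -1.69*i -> [-5.35, -7.04, -8.73, -10.42, -12.11]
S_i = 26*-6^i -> [26, -156, 936, -5616, 33696]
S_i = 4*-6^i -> [4, -24, 144, -864, 5184]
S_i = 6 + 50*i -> [6, 56, 106, 156, 206]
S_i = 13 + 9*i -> [13, 22, 31, 40, 49]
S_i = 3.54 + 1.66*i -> [3.54, 5.2, 6.86, 8.52, 10.18]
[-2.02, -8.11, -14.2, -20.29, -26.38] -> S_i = -2.02 + -6.09*i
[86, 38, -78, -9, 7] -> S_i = Random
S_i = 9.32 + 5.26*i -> [9.32, 14.58, 19.84, 25.1, 30.36]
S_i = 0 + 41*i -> [0, 41, 82, 123, 164]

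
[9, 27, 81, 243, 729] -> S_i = 9*3^i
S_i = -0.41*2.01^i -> [-0.41, -0.82, -1.66, -3.33, -6.69]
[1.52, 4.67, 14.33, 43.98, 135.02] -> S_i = 1.52*3.07^i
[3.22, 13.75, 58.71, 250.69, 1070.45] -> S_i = 3.22*4.27^i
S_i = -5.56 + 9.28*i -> [-5.56, 3.72, 13.0, 22.28, 31.56]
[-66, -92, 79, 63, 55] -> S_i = Random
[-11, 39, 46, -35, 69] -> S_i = Random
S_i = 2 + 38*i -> [2, 40, 78, 116, 154]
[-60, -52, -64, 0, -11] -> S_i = Random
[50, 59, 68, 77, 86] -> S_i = 50 + 9*i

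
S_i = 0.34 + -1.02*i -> [0.34, -0.68, -1.7, -2.72, -3.74]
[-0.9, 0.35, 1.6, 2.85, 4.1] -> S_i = -0.90 + 1.25*i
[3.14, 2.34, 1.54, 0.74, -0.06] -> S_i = 3.14 + -0.80*i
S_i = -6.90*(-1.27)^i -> [-6.9, 8.76, -11.13, 14.13, -17.95]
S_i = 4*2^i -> [4, 8, 16, 32, 64]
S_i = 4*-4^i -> [4, -16, 64, -256, 1024]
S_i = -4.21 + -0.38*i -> [-4.21, -4.59, -4.97, -5.35, -5.73]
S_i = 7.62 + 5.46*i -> [7.62, 13.08, 18.54, 24.0, 29.46]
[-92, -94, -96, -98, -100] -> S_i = -92 + -2*i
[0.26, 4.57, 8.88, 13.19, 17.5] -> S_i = 0.26 + 4.31*i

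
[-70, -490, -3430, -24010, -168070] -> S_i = -70*7^i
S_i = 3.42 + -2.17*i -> [3.42, 1.25, -0.92, -3.09, -5.26]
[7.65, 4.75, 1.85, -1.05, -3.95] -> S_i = 7.65 + -2.90*i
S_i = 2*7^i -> [2, 14, 98, 686, 4802]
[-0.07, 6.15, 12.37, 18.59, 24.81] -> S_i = -0.07 + 6.22*i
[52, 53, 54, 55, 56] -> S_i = 52 + 1*i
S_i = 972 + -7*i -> [972, 965, 958, 951, 944]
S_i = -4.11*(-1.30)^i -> [-4.11, 5.34, -6.95, 9.03, -11.74]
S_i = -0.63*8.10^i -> [-0.63, -5.1, -41.33, -334.81, -2711.94]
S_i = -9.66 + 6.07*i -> [-9.66, -3.59, 2.48, 8.55, 14.62]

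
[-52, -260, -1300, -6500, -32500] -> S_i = -52*5^i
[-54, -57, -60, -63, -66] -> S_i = -54 + -3*i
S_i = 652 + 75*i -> [652, 727, 802, 877, 952]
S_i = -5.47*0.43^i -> [-5.47, -2.35, -1.01, -0.43, -0.19]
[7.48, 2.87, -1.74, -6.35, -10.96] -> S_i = 7.48 + -4.61*i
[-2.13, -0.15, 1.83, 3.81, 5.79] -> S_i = -2.13 + 1.98*i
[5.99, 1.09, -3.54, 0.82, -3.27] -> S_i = Random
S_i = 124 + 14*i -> [124, 138, 152, 166, 180]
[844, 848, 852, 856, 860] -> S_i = 844 + 4*i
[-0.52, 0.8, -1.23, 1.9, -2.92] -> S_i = -0.52*(-1.54)^i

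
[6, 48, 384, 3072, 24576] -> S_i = 6*8^i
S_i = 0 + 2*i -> [0, 2, 4, 6, 8]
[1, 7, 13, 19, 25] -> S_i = 1 + 6*i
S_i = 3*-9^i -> [3, -27, 243, -2187, 19683]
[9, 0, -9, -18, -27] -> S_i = 9 + -9*i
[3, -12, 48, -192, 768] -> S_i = 3*-4^i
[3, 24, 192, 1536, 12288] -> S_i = 3*8^i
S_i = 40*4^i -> [40, 160, 640, 2560, 10240]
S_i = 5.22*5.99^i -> [5.22, 31.27, 187.29, 1121.89, 6720.13]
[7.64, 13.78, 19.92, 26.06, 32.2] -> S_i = 7.64 + 6.14*i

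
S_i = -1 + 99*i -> [-1, 98, 197, 296, 395]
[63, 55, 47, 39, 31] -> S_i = 63 + -8*i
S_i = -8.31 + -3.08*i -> [-8.31, -11.39, -14.47, -17.55, -20.63]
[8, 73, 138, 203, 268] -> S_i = 8 + 65*i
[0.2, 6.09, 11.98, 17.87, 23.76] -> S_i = 0.20 + 5.89*i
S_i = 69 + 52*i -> [69, 121, 173, 225, 277]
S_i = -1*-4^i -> [-1, 4, -16, 64, -256]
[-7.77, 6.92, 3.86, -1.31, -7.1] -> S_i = Random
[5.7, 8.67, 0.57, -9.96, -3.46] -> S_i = Random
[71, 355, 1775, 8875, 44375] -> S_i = 71*5^i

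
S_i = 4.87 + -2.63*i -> [4.87, 2.24, -0.39, -3.02, -5.65]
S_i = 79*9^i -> [79, 711, 6399, 57591, 518319]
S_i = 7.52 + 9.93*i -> [7.52, 17.45, 27.38, 37.31, 47.24]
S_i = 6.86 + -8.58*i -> [6.86, -1.72, -10.3, -18.88, -27.46]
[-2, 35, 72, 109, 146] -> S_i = -2 + 37*i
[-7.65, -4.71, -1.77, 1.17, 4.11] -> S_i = -7.65 + 2.94*i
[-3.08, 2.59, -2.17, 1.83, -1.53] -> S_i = -3.08*(-0.84)^i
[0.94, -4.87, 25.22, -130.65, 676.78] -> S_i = 0.94*(-5.18)^i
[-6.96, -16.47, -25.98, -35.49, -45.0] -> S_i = -6.96 + -9.51*i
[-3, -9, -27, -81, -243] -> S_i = -3*3^i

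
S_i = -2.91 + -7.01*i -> [-2.91, -9.92, -16.93, -23.94, -30.95]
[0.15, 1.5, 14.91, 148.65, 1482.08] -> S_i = 0.15*9.97^i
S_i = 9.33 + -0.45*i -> [9.33, 8.88, 8.43, 7.98, 7.53]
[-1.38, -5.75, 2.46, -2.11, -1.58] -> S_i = Random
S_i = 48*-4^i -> [48, -192, 768, -3072, 12288]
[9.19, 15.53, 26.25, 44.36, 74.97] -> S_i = 9.19*1.69^i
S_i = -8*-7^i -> [-8, 56, -392, 2744, -19208]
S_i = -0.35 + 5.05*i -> [-0.35, 4.7, 9.75, 14.8, 19.85]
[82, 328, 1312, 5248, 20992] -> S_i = 82*4^i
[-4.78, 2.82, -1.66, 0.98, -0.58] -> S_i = -4.78*(-0.59)^i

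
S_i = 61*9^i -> [61, 549, 4941, 44469, 400221]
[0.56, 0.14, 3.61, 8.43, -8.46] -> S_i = Random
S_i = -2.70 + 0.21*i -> [-2.7, -2.49, -2.28, -2.07, -1.86]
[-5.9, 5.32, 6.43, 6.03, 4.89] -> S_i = Random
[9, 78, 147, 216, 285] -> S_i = 9 + 69*i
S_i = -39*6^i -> [-39, -234, -1404, -8424, -50544]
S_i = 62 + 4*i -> [62, 66, 70, 74, 78]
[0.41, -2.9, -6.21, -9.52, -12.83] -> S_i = 0.41 + -3.31*i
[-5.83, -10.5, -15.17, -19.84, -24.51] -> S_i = -5.83 + -4.67*i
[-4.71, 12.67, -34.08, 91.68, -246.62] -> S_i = -4.71*(-2.69)^i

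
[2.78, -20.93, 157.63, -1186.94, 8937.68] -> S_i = 2.78*(-7.53)^i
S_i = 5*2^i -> [5, 10, 20, 40, 80]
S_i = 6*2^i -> [6, 12, 24, 48, 96]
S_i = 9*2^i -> [9, 18, 36, 72, 144]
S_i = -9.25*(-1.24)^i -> [-9.25, 11.47, -14.22, 17.64, -21.87]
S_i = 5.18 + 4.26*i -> [5.18, 9.44, 13.7, 17.96, 22.22]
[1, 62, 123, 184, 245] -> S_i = 1 + 61*i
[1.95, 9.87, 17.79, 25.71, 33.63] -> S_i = 1.95 + 7.92*i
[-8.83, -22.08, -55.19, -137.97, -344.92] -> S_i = -8.83*2.50^i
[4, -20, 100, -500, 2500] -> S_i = 4*-5^i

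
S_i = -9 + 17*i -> [-9, 8, 25, 42, 59]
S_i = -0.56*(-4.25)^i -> [-0.56, 2.38, -10.12, 42.99, -182.7]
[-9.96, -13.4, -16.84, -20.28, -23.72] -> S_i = -9.96 + -3.44*i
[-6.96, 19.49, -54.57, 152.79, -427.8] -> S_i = -6.96*(-2.80)^i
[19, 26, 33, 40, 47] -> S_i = 19 + 7*i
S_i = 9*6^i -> [9, 54, 324, 1944, 11664]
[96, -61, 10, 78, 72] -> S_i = Random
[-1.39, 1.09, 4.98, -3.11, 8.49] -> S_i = Random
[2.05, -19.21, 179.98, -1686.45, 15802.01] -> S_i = 2.05*(-9.37)^i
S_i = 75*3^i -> [75, 225, 675, 2025, 6075]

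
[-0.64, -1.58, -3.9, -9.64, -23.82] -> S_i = -0.64*2.47^i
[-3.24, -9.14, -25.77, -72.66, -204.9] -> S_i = -3.24*2.82^i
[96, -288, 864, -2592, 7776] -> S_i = 96*-3^i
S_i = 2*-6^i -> [2, -12, 72, -432, 2592]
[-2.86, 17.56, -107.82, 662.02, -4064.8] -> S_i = -2.86*(-6.14)^i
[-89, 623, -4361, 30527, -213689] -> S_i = -89*-7^i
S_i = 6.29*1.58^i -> [6.29, 9.94, 15.7, 24.81, 39.2]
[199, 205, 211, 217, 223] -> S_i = 199 + 6*i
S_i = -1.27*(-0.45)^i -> [-1.27, 0.57, -0.26, 0.12, -0.05]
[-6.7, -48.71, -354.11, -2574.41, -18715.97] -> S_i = -6.70*7.27^i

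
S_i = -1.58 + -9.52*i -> [-1.58, -11.1, -20.62, -30.14, -39.66]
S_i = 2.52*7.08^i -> [2.52, 17.84, 126.32, 894.34, 6331.89]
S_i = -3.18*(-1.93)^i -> [-3.18, 6.14, -11.85, 22.86, -44.12]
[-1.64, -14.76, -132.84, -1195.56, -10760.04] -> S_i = -1.64*9.00^i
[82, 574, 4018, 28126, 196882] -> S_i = 82*7^i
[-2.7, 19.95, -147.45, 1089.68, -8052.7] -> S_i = -2.70*(-7.39)^i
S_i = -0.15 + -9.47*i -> [-0.15, -9.62, -19.09, -28.56, -38.03]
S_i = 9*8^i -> [9, 72, 576, 4608, 36864]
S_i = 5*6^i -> [5, 30, 180, 1080, 6480]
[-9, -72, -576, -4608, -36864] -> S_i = -9*8^i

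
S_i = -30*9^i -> [-30, -270, -2430, -21870, -196830]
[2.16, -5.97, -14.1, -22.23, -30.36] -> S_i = 2.16 + -8.13*i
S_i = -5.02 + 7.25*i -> [-5.02, 2.23, 9.48, 16.73, 23.98]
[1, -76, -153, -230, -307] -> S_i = 1 + -77*i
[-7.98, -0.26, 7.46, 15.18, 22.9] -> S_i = -7.98 + 7.72*i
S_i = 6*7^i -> [6, 42, 294, 2058, 14406]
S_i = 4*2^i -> [4, 8, 16, 32, 64]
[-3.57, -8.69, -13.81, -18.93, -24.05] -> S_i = -3.57 + -5.12*i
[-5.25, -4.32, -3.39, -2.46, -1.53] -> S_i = -5.25 + 0.93*i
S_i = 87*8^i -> [87, 696, 5568, 44544, 356352]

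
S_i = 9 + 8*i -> [9, 17, 25, 33, 41]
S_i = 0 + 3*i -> [0, 3, 6, 9, 12]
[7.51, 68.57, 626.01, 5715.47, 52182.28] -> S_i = 7.51*9.13^i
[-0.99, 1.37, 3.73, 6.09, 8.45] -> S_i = -0.99 + 2.36*i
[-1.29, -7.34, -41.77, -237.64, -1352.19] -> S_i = -1.29*5.69^i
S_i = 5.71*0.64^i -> [5.71, 3.65, 2.34, 1.5, 0.96]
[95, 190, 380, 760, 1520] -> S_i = 95*2^i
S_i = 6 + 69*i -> [6, 75, 144, 213, 282]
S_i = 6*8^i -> [6, 48, 384, 3072, 24576]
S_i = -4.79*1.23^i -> [-4.79, -5.89, -7.25, -8.91, -10.96]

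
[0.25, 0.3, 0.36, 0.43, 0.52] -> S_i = 0.25*1.20^i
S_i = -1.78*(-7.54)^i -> [-1.78, 13.42, -101.2, 763.02, -5753.15]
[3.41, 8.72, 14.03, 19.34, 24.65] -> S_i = 3.41 + 5.31*i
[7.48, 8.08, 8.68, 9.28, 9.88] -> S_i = 7.48 + 0.60*i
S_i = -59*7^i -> [-59, -413, -2891, -20237, -141659]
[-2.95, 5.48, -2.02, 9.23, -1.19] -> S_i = Random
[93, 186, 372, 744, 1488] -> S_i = 93*2^i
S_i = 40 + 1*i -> [40, 41, 42, 43, 44]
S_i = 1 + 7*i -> [1, 8, 15, 22, 29]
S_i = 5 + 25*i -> [5, 30, 55, 80, 105]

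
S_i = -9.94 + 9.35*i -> [-9.94, -0.59, 8.76, 18.11, 27.46]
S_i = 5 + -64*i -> [5, -59, -123, -187, -251]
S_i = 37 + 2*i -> [37, 39, 41, 43, 45]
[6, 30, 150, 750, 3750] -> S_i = 6*5^i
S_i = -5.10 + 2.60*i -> [-5.1, -2.5, 0.1, 2.7, 5.3]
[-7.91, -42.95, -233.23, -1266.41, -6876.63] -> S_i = -7.91*5.43^i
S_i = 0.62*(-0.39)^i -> [0.62, -0.24, 0.09, -0.04, 0.01]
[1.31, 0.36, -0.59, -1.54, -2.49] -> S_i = 1.31 + -0.95*i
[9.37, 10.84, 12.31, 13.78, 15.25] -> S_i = 9.37 + 1.47*i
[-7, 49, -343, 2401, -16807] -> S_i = -7*-7^i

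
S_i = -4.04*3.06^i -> [-4.04, -12.36, -37.83, -115.76, -354.22]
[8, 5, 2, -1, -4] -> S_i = 8 + -3*i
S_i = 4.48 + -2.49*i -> [4.48, 1.99, -0.5, -2.99, -5.48]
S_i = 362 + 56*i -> [362, 418, 474, 530, 586]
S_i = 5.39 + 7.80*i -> [5.39, 13.19, 20.99, 28.79, 36.59]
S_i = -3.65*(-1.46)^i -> [-3.65, 5.33, -7.78, 11.36, -16.58]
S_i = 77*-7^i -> [77, -539, 3773, -26411, 184877]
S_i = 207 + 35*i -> [207, 242, 277, 312, 347]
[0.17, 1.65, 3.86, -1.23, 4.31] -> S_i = Random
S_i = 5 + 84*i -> [5, 89, 173, 257, 341]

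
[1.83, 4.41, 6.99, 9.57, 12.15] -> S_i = 1.83 + 2.58*i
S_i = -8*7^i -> [-8, -56, -392, -2744, -19208]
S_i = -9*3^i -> [-9, -27, -81, -243, -729]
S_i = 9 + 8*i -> [9, 17, 25, 33, 41]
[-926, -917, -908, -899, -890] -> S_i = -926 + 9*i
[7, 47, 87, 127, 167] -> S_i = 7 + 40*i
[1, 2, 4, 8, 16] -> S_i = 1*2^i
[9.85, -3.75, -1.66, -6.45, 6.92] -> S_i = Random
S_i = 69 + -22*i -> [69, 47, 25, 3, -19]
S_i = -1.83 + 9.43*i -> [-1.83, 7.6, 17.03, 26.46, 35.89]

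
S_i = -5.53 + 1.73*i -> [-5.53, -3.8, -2.07, -0.34, 1.39]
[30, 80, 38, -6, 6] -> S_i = Random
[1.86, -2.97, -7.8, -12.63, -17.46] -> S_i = 1.86 + -4.83*i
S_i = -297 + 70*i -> [-297, -227, -157, -87, -17]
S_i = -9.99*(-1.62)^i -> [-9.99, 16.18, -26.22, 42.47, -68.81]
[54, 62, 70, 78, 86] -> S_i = 54 + 8*i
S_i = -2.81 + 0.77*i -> [-2.81, -2.04, -1.27, -0.5, 0.27]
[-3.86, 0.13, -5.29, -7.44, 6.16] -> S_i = Random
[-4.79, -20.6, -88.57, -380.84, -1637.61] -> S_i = -4.79*4.30^i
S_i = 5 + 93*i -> [5, 98, 191, 284, 377]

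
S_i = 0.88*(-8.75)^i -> [0.88, -7.7, 67.38, -589.53, 5158.4]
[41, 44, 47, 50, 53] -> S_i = 41 + 3*i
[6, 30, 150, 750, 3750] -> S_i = 6*5^i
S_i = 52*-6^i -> [52, -312, 1872, -11232, 67392]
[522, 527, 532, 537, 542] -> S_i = 522 + 5*i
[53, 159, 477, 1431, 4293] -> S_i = 53*3^i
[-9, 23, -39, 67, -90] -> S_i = Random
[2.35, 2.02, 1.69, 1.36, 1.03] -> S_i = 2.35 + -0.33*i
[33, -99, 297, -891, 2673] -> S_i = 33*-3^i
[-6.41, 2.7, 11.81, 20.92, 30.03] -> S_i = -6.41 + 9.11*i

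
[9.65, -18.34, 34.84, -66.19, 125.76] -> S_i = 9.65*(-1.90)^i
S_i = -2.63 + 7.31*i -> [-2.63, 4.68, 11.99, 19.3, 26.61]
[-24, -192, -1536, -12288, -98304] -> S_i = -24*8^i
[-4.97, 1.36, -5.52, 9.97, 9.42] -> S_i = Random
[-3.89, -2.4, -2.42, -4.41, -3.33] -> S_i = Random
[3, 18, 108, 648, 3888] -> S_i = 3*6^i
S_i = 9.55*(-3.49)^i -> [9.55, -33.33, 116.32, -405.96, 1416.79]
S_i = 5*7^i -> [5, 35, 245, 1715, 12005]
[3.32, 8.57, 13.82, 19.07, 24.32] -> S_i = 3.32 + 5.25*i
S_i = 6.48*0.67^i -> [6.48, 4.34, 2.91, 1.95, 1.31]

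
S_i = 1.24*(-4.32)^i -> [1.24, -5.36, 23.14, -99.97, 431.87]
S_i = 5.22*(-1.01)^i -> [5.22, -5.27, 5.32, -5.38, 5.43]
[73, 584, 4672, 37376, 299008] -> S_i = 73*8^i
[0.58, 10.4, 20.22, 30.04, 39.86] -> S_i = 0.58 + 9.82*i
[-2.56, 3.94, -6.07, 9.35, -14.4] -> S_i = -2.56*(-1.54)^i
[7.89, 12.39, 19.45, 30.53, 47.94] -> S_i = 7.89*1.57^i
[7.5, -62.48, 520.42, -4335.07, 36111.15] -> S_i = 7.50*(-8.33)^i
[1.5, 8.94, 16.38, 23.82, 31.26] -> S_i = 1.50 + 7.44*i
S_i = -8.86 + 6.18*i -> [-8.86, -2.68, 3.5, 9.68, 15.86]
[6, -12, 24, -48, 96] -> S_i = 6*-2^i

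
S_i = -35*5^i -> [-35, -175, -875, -4375, -21875]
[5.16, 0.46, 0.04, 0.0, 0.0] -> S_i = 5.16*0.09^i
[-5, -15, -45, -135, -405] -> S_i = -5*3^i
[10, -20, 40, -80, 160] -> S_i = 10*-2^i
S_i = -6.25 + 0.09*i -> [-6.25, -6.16, -6.07, -5.98, -5.89]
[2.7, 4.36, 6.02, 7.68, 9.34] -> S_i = 2.70 + 1.66*i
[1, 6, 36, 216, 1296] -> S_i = 1*6^i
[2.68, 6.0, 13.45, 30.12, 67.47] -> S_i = 2.68*2.24^i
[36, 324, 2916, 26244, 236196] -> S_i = 36*9^i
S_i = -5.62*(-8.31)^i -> [-5.62, 46.7, -388.1, 3225.07, -26800.35]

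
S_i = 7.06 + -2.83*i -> [7.06, 4.23, 1.4, -1.43, -4.26]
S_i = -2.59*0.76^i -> [-2.59, -1.97, -1.5, -1.14, -0.86]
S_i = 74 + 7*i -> [74, 81, 88, 95, 102]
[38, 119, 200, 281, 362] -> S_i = 38 + 81*i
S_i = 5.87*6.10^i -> [5.87, 35.81, 218.42, 1332.38, 8127.51]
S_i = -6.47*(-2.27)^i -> [-6.47, 14.69, -33.34, 75.68, -171.79]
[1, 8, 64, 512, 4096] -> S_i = 1*8^i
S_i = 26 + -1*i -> [26, 25, 24, 23, 22]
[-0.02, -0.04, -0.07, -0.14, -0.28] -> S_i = -0.02*1.93^i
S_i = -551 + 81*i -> [-551, -470, -389, -308, -227]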